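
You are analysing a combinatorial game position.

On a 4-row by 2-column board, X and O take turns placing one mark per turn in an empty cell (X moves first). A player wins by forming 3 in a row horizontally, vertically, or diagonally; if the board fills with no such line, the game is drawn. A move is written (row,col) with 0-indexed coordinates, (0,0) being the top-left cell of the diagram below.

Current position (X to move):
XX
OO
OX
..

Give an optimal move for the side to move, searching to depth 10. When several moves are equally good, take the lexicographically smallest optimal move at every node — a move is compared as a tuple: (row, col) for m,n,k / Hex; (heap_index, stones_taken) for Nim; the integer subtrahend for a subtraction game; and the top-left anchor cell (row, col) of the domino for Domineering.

X's best at [XX/OO/OX/..]: (3,0)

ply 1, X at XX/OO/OX/.. | (3,0)=+0→XX/OO/OX/X.*; (3,1)=-1→XX/OO/OX/.X
ply 2, O at XX/OO/OX/X. | (3,1)=+0→XX/OO/OX/XO*
ply 3: XX/OO/OX/XO is terminal +0 (X); from XX/OO/OX/.. depth 10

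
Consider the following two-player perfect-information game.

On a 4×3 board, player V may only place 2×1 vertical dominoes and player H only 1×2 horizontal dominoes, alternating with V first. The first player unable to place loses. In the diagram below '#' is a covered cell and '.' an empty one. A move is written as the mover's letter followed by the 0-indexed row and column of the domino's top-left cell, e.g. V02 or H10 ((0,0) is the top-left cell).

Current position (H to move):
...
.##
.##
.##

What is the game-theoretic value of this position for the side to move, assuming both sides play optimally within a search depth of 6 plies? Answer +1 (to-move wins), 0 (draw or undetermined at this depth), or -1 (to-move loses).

value(.../.##/.##/.##, H) = -1

ply 1, H at .../.##/.##/.## | H00=-1→##./.##/.##/.##*; H01=-1→.##/.##/.##/.##
ply 2, V at ##./.##/.##/.## | V10=+1→##./###/###/.##*; V20=+1→##./.##/###/###
ply 3: ##./###/###/.## is terminal -1 (H); from .../.##/.##/.## depth 6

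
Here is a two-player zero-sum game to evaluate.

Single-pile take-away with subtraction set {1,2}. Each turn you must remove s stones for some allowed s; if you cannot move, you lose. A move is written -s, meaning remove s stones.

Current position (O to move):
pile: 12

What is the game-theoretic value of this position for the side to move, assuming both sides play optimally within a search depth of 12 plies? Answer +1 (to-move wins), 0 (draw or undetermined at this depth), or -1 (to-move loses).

value(12, O) = -1

p1 O@[12]: -1[11]-1* -2[10]-1
p2 X@[11]: -1[10]-1 -2[9]+1*
p3 O@[9]: -1[8]-1* -2[7]-1
p4 X@[8]: -1[7]-1 -2[6]+1*
p5 O@[6]: -1[5]-1* -2[4]-1
p6 X@[5]: -1[4]-1 -2[3]+1*
p7 O@[3]: -1[2]-1* -2[1]-1
p8 X@[2]: -1[1]-1 -2[0]+1*
p9 O@[0] terminal -1; root [12] d12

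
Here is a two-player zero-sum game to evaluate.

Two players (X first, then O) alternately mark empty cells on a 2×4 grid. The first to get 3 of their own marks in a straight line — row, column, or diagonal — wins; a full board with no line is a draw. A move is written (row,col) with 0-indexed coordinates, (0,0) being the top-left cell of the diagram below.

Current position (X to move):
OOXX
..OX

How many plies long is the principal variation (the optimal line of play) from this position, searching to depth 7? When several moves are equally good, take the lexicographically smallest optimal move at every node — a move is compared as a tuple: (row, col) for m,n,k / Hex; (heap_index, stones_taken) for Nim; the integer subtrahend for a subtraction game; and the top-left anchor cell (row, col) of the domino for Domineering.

[OOXX/..OX] X move#1: (1,0):+0/OOXX/X.OX*, (1,1):+0/OOXX/.XOX
[OOXX/X.OX] O move#2: (1,1):+0/OOXX/XOOX*
[OOXX/XOOX] end (terminal +0, X#3); searched OOXX/..OX to 7

PV length from [OOXX/..OX]: 2 plies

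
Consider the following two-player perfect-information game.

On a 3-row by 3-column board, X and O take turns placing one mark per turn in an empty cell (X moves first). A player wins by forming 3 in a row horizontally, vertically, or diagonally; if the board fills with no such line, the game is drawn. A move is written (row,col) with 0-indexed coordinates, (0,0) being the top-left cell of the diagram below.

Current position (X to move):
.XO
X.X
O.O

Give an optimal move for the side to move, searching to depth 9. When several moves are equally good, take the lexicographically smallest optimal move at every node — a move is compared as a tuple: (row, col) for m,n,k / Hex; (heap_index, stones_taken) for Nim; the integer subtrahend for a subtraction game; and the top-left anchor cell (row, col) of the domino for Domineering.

p1 X@[.XO/X.X/O.O]: (0,0)[XXO/X.X/O.O]-1 (1,1)[.XO/XXX/O.O]+1* (2,1)[.XO/X.X/OXO]-1
p2 O@[.XO/XXX/O.O] terminal -1; root [.XO/X.X/O.O] d9

X's best at [.XO/X.X/O.O]: (1,1)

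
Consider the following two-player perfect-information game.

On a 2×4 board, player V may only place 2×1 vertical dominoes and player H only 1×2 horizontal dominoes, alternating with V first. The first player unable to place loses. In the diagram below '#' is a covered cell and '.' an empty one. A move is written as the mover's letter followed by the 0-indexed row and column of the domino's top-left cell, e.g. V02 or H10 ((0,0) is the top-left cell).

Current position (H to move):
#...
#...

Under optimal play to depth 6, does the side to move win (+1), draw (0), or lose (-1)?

ply 1, H at #.../#... | H01=+1→###./#...*; H02=+1→#.##/#...; H11=+1→#.../###.; H12=+1→#.../#.##
ply 2, V at ###./#... | V03=-1→####/#..#*
ply 3, H at ####/#..# | H11=+1→####/####*
ply 4: ####/#### is terminal -1 (V); from #.../#... depth 6

value(#.../#..., H) = +1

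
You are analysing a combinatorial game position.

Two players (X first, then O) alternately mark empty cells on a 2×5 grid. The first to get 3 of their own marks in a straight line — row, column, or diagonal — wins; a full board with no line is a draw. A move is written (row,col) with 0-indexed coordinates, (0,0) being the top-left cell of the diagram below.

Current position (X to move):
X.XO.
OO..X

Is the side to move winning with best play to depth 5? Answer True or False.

p1 X@[X.XO./OO..X]: (0,1)[XXXO./OO..X]+1* (0,4)[X.XOX/OO..X]-1 (1,2)[X.XO./OOX.X]+1 (1,3)[X.XO./OO.XX]-1
p2 O@[XXXO./OO..X] terminal -1; root [X.XO./OO..X] d5

X winning at [X.XO./OO..X]: True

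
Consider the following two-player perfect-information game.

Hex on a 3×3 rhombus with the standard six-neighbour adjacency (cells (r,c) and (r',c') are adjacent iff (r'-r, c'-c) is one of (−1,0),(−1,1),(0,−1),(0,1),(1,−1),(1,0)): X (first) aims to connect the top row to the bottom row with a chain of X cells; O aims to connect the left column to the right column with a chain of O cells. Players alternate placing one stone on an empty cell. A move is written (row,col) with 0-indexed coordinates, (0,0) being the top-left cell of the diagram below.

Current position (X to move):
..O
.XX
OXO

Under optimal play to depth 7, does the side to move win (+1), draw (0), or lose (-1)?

value(..O/.XX/OXO, X) = +1

ply 1, X at ..O/.XX/OXO | (0,0)=+1→X.O/.XX/OXO*; (0,1)=+1→.XO/.XX/OXO; (1,0)=+1→..O/XXX/OXO
ply 2, O at X.O/.XX/OXO | (0,1)=-1→XOO/.XX/OXO*; (1,0)=-1→X.O/OXX/OXO
ply 3, X at XOO/.XX/OXO | (1,0)=+1→XOO/XXX/OXO*
ply 4: XOO/XXX/OXO is terminal -1 (O); from ..O/.XX/OXO depth 7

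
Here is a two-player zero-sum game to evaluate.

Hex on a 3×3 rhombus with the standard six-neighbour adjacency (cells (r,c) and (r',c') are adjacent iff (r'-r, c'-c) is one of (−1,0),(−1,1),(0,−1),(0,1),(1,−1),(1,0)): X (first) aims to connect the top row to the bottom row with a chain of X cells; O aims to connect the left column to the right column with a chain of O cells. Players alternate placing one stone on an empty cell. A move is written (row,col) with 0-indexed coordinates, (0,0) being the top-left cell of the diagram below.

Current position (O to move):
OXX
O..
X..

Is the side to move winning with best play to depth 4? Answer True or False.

p1 O@[OXX/O../X..]: (1,1)[OXX/OO./X..]-1* (1,2)[OXX/O.O/X..]-1 (2,1)[OXX/O../XO.]-1 (2,2)[OXX/O../X.O]-1
p2 X@[OXX/OO./X..]: (1,2)[OXX/OOX/X..]+1* (2,1)[OXX/OO./XX.]-1 (2,2)[OXX/OO./X.X]-1
p3 O@[OXX/OOX/X..]: (2,1)[OXX/OOX/XO.]-1* (2,2)[OXX/OOX/X.O]-1
p4 X@[OXX/OOX/XO.]: (2,2)[OXX/OOX/XOX]+1*
p5 O@[OXX/OOX/XOX] terminal -1; root [OXX/O../X..] d4

O winning at [OXX/O../X..]: False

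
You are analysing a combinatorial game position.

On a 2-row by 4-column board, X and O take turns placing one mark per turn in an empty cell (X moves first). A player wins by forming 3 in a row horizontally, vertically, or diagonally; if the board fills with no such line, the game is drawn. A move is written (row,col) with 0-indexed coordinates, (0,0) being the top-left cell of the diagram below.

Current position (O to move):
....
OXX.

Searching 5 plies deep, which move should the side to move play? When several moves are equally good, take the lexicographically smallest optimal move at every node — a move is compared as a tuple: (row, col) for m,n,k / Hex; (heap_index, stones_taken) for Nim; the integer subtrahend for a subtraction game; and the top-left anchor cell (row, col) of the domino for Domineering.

O's best at [..../OXX.]: (1,3)

p1 O@[..../OXX.]: (0,0)[O.../OXX.]-1 (0,1)[.O../OXX.]-1 (0,2)[..O./OXX.]-1 (0,3)[...O/OXX.]-1 (1,3)[..../OXXO]+0*
p2 X@[..../OXXO]: (0,0)[X.../OXXO]+0* (0,1)[.X../OXXO]+0 (0,2)[..X./OXXO]+0 (0,3)[...X/OXXO]+0
p3 O@[X.../OXXO]: (0,1)[XO../OXXO]+0* (0,2)[X.O./OXXO]+0 (0,3)[X..O/OXXO]+0
p4 X@[XO../OXXO]: (0,2)[XOX./OXXO]+0* (0,3)[XO.X/OXXO]+0
p5 O@[XOX./OXXO]: (0,3)[XOXO/OXXO]+0*
p6 X@[XOXO/OXXO] terminal +0; root [..../OXX.] d5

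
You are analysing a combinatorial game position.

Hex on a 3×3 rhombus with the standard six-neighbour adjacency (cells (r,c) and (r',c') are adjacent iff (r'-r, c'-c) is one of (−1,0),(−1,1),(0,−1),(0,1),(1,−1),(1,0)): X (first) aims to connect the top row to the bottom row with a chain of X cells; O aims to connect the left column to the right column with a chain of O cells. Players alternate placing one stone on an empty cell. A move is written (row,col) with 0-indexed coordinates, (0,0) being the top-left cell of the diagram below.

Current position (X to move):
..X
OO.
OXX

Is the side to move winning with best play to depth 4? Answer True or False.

[..X/OO./OXX] X move#1: (0,0):-1/X.X/OO./OXX, (0,1):-1/.XX/OO./OXX, (1,2):+1/..X/OOX/OXX*
[..X/OOX/OXX] end (terminal -1, O#2); searched ..X/OO./OXX to 4

X winning at [..X/OO./OXX]: True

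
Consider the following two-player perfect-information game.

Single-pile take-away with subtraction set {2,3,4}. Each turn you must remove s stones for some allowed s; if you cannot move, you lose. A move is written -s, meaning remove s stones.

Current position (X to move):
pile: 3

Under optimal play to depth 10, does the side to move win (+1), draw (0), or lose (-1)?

[3] X move#1: -2:+1/1*, -3:+1/0
[1] end (terminal -1, O#2); searched 3 to 10

value(3, X) = +1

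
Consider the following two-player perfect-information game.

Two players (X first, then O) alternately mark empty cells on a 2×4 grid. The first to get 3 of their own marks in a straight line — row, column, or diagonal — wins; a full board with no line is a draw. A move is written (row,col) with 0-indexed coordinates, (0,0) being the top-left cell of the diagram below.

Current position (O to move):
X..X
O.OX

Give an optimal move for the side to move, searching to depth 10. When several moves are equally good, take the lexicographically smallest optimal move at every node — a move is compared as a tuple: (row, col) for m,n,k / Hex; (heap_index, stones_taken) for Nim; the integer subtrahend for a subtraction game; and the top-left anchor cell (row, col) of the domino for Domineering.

ply 1, O at X..X/O.OX | (0,1)=+0→XO.X/O.OX; (0,2)=+0→X.OX/O.OX; (1,1)=+1→X..X/OOOX*
ply 2: X..X/OOOX is terminal -1 (X); from X..X/O.OX depth 10

O's best at [X..X/O.OX]: (1,1)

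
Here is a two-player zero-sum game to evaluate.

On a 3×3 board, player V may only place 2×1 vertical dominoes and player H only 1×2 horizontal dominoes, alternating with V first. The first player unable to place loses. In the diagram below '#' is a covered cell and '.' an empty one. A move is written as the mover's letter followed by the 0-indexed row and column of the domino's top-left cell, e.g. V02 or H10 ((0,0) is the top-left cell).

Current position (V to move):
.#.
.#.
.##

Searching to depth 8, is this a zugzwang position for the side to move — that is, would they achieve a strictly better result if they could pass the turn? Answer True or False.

p1 V@[.#./.#./.##]: V00[##./##./.##]+1* V02[.##/.##/.##]+1 V10[.#./##./###]+1
p2 H@[##./##./.##] terminal -1; root [.#./.#./.##] d8
suppose V passes — search the same position with H to move:
pass> p1 H@[.#./.#./.##] terminal -1; root [.#./.#./.##] d8
for V: play +1, pass +1

zugzwang(.#./.#./.##, V) = False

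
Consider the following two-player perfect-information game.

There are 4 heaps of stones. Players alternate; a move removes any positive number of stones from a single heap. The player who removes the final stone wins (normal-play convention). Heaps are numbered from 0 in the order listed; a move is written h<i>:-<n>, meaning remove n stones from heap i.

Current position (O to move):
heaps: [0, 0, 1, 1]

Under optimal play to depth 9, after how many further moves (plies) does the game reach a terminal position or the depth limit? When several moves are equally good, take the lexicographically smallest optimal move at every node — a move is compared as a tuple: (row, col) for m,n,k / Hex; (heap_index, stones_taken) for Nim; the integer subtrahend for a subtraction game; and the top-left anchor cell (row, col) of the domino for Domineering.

p1 O@[(0,0,1,1)]: h2:-1[(0,0,0,1)]-1* h3:-1[(0,0,1,0)]-1
p2 X@[(0,0,0,1)]: h3:-1[(0,0,0,0)]+1*
p3 O@[(0,0,0,0)] terminal -1; root [(0,0,1,1)] d9

PV length from [(0,0,1,1)]: 2 plies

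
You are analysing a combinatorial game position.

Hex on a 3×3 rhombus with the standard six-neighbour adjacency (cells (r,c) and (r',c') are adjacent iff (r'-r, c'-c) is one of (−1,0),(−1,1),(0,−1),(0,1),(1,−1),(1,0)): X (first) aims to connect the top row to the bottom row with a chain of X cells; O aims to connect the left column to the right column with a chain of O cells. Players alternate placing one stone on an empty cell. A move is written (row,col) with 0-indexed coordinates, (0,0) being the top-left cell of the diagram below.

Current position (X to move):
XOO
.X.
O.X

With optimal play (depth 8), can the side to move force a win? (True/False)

ply 1, X at XOO/.X./O.X | (1,0)=+1→XOO/XX./O.X*; (1,2)=-1→XOO/.XX/O.X; (2,1)=-1→XOO/.X./OXX
ply 2, O at XOO/XX./O.X | (1,2)=-1→XOO/XXO/O.X*; (2,1)=-1→XOO/XX./OOX
ply 3, X at XOO/XXO/O.X | (2,1)=+1→XOO/XXO/OXX*
ply 4: XOO/XXO/OXX is terminal -1 (O); from XOO/.X./O.X depth 8

X winning at [XOO/.X./O.X]: True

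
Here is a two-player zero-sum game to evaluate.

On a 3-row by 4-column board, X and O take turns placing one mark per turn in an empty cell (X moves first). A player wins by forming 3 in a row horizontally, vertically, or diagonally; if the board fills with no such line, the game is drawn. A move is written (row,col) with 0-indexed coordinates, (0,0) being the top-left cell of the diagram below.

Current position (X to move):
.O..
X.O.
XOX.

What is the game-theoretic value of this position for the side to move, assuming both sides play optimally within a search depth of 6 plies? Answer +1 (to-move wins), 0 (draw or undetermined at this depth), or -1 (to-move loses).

[.O../X.O./XOX.] X move#1: (0,0):+1/XO../X.O./XOX.*, (0,2):-1/.OX./X.O./XOX., (0,3):-1/.O.X/X.O./XOX., (1,1):-1/.O../XXO./XOX., (1,3):-1/.O../X.OX/XOX., (2,3):-1/.O../X.O./XOXX
[XO../X.O./XOX.] end (terminal -1, O#2); searched .O../X.O./XOX. to 6

value(.O../X.O./XOX., X) = +1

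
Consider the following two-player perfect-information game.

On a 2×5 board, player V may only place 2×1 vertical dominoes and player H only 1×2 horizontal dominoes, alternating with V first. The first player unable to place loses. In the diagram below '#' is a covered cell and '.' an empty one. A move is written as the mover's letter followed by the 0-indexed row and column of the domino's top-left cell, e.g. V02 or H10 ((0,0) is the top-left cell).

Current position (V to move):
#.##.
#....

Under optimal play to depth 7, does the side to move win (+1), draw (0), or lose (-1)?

[#.##./#....] V move#1: V01:-1/####./##...*, V04:-1/#.###/#...#
[####./##...] H move#2: H12:-1/####./####., H13:+1/####./##.##*
[####./##.##] end (terminal -1, V#3); searched #.##./#.... to 7

value(#.##./#...., V) = -1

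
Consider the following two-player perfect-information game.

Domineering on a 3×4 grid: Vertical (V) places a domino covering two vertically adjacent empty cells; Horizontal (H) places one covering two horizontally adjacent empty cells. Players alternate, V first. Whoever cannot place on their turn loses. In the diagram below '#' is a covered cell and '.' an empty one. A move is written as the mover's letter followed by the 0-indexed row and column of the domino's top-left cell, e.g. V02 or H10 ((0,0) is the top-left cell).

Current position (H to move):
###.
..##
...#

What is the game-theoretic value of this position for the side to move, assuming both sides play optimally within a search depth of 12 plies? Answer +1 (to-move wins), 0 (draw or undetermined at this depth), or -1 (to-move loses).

value(###./..##/...#, H) = +1

p1 H@[###./..##/...#]: H10[###./####/...#]+1* H20[###./..##/##.#]+1 H21[###./..##/.###]-1
p2 V@[###./####/...#] terminal -1; root [###./..##/...#] d12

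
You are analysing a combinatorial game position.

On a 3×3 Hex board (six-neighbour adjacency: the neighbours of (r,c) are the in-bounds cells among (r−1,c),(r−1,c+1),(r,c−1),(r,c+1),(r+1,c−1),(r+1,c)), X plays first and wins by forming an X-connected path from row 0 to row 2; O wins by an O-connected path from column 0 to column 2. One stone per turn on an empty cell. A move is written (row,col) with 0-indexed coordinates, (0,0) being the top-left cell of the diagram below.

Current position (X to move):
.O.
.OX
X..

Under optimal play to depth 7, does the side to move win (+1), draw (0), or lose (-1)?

value(.O./.OX/X.., X) = +1

p1 X@[.O./.OX/X..]: (0,0)[XO./.OX/X..]+1* (0,2)[.OX/.OX/X..]+1 (1,0)[.O./XOX/X..]+1 (2,1)[.O./.OX/XX.]-1 (2,2)[.O./.OX/X.X]-1
p2 O@[XO./.OX/X..]: (0,2)[XOO/.OX/X..]-1* (1,0)[XO./OOX/X..]-1 (2,1)[XO./.OX/XO.]-1 (2,2)[XO./.OX/X.O]-1
p3 X@[XOO/.OX/X..]: (1,0)[XOO/XOX/X..]+1* (2,1)[XOO/.OX/XX.]-1 (2,2)[XOO/.OX/X.X]-1
p4 O@[XOO/XOX/X..] terminal -1; root [.O./.OX/X..] d7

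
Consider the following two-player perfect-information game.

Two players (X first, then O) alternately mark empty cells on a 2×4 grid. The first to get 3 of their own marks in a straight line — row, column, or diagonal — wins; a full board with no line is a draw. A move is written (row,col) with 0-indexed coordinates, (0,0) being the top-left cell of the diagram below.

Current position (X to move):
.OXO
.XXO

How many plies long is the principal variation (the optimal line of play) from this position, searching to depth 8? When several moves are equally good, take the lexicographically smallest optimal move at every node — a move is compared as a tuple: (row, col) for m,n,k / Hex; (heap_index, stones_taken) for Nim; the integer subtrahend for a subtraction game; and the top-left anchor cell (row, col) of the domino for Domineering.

PV length from [.OXO/.XXO]: 1 ply

p1 X@[.OXO/.XXO]: (0,0)[XOXO/.XXO]+0 (1,0)[.OXO/XXXO]+1*
p2 O@[.OXO/XXXO] terminal -1; root [.OXO/.XXO] d8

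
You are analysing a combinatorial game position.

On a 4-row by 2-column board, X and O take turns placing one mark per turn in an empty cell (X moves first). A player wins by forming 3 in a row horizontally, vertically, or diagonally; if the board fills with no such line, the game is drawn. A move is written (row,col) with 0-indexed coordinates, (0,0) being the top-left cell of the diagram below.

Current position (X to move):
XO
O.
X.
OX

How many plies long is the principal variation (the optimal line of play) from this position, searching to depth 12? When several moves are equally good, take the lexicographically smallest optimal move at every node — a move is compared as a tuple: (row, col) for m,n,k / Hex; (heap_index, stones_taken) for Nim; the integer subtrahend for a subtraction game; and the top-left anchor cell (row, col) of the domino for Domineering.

p1 X@[XO/O./X./OX]: (1,1)[XO/OX/X./OX]+0* (2,1)[XO/O./XX/OX]+0
p2 O@[XO/OX/X./OX]: (2,1)[XO/OX/XO/OX]+0*
p3 X@[XO/OX/XO/OX] terminal +0; root [XO/O./X./OX] d12

PV length from [XO/O./X./OX]: 2 plies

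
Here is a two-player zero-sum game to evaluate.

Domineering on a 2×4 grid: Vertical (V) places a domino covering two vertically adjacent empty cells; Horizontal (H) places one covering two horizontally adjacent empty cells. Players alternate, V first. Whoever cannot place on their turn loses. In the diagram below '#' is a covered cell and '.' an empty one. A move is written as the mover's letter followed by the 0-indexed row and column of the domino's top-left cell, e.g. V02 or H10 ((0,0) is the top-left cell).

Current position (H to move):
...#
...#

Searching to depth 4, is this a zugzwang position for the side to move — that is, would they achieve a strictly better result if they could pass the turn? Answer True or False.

[...#/...#] H move#1: H00:+1/##.#/...#*, H01:+1/.###/...#, H10:+1/...#/##.#, H11:+1/...#/.###
[##.#/...#] V move#2: V02:-1/####/..##*
[####/..##] H move#3: H10:+1/####/####*
[####/####] end (terminal -1, V#4); searched ...#/...# to 4
pass branch (V moves first from the same position):
  | [...#/...#] V move#1: V00:-1/#..#/#..#, V01:+1/.#.#/.#.#*, V02:-1/..##/..##
  | [.#.#/.#.#] end (terminal -1, H#2); searched ...#/...# to 4
H moving scores +1; H passing scores -1

zugzwang(...#/...#, H) = False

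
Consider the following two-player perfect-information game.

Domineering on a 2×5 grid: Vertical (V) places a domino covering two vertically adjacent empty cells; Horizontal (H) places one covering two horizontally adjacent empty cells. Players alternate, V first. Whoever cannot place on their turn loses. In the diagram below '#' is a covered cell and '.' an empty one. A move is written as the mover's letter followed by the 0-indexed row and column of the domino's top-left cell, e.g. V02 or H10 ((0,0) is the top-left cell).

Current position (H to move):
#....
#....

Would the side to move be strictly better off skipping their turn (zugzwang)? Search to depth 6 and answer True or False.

zugzwang(#..../#...., H) = False

ply 1, H at #..../#.... | H01=-1→###../#....; H02=+1→#.##./#....*; H03=-1→#..##/#....; H11=-1→#..../###..; H12=+1→#..../#.##.; H13=-1→#..../#..##
ply 2, V at #.##./#.... | V01=-1→####./##...*; V04=-1→#.###/#...#
ply 3, H at ####./##... | H12=-1→####./####.; H13=+1→####./##.##*
ply 4: ####./##.## is terminal -1 (V); from #..../#.... depth 6
if H skipped the turn, V would face:
~ ply 1, V at #..../#.... | V01=-1→##.../##...*; V02=-1→#.#../#.#..; V03=-1→#..#./#..#.; V04=-1→#...#/#...#
~ ply 2, H at ##.../##... | H02=+1→####./##...*; H03=+1→##.##/##...; H12=+1→##.../####.; H13=+1→##.../##.##
~ ply 3, V at ####./##... | V04=-1→#####/##..#*
~ ply 4, H at #####/##..# | H12=+1→#####/#####*
~ ply 5: #####/##### is terminal -1 (V); from #..../#.... depth 6
compare (H): move=+1 vs pass=+1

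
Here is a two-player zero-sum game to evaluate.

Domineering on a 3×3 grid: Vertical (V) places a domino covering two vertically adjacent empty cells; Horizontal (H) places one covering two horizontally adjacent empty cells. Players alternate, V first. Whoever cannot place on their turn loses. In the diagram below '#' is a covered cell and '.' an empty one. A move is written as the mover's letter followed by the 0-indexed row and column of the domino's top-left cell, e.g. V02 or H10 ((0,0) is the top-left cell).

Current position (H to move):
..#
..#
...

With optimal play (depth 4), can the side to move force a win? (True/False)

[..#/..#/...] H move#1: H00:-1/###/..#/..., H10:+1/..#/###/...*, H20:-1/..#/..#/##., H21:-1/..#/..#/.##
[..#/###/...] end (terminal -1, V#2); searched ..#/..#/... to 4

H winning at [..#/..#/...]: True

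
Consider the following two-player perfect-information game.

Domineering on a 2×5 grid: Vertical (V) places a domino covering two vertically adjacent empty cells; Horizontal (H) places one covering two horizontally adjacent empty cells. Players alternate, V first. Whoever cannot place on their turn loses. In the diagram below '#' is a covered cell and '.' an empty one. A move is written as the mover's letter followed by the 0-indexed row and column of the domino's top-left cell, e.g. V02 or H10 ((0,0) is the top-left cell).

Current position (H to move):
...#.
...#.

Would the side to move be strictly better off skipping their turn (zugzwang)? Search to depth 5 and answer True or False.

ply 1, H at ...#./...#. | H00=-1→##.#./...#.*; H01=-1→.###./...#.; H10=-1→...#./##.#.; H11=-1→...#./.###.
ply 2, V at ##.#./...#. | V02=+1→####./..##.*; V04=-1→##.##/...##
ply 3, H at ####./..##. | H10=-1→####./####.*
ply 4, V at ####./####. | V04=+1→#####/#####*
ply 5: #####/##### is terminal -1 (H); from ...#./...#. depth 5
pass branch (V moves first from the same position):
  | ply 1, V at ...#./...#. | V00=-1→#..#./#..#.; V01=+1→.#.#./.#.#.*; V02=-1→..##./..##.; V04=-1→...##/...##
  | ply 2: .#.#./.#.#. is terminal -1 (H); from ...#./...#. depth 5
H moving scores -1; H passing scores -1

zugzwang(...#./...#., H) = False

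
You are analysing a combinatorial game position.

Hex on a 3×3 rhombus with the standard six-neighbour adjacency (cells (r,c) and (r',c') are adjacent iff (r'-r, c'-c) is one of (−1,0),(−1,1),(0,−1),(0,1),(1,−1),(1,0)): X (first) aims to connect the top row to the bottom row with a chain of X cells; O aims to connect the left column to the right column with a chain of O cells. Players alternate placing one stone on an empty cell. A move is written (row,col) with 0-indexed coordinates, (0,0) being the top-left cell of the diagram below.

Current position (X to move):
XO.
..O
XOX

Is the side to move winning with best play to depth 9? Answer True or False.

p1 X@[XO./..O/XOX]: (0,2)[XOX/..O/XOX]+1* (1,0)[XO./X.O/XOX]+1 (1,1)[XO./.XO/XOX]+1
p2 O@[XOX/..O/XOX]: (1,0)[XOX/O.O/XOX]-1* (1,1)[XOX/.OO/XOX]-1
p3 X@[XOX/O.O/XOX]: (1,1)[XOX/OXO/XOX]+1*
p4 O@[XOX/OXO/XOX] terminal -1; root [XO./..O/XOX] d9

X winning at [XO./..O/XOX]: True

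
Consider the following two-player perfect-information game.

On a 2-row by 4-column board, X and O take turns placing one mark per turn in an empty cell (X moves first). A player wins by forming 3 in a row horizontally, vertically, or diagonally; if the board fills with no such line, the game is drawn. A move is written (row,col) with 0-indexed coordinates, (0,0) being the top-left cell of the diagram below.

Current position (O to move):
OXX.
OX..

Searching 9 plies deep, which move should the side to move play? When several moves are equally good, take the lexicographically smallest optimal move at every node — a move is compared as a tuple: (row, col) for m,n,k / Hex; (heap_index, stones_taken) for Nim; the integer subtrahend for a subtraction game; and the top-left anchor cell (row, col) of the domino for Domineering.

O's best at [OXX./OX..]: (0,3)

[OXX./OX..] O move#1: (0,3):+0/OXXO/OX..*, (1,2):-1/OXX./OXO., (1,3):-1/OXX./OX.O
[OXXO/OX..] X move#2: (1,2):+0/OXXO/OXX.*, (1,3):+0/OXXO/OX.X
[OXXO/OXX.] O move#3: (1,3):+0/OXXO/OXXO*
[OXXO/OXXO] end (terminal +0, X#4); searched OXX./OX.. to 9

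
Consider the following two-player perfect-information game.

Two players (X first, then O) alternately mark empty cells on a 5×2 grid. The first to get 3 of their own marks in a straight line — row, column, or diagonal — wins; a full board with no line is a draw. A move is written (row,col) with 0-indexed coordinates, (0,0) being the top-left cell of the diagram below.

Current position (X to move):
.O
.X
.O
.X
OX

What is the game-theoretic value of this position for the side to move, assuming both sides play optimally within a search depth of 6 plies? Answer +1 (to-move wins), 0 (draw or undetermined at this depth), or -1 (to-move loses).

value(.O/.X/.O/.X/OX, X) = 0

p1 X@[.O/.X/.O/.X/OX]: (0,0)[XO/.X/.O/.X/OX]+0* (1,0)[.O/XX/.O/.X/OX]+0 (2,0)[.O/.X/XO/.X/OX]+0 (3,0)[.O/.X/.O/XX/OX]+0
p2 O@[XO/.X/.O/.X/OX]: (1,0)[XO/OX/.O/.X/OX]+0* (2,0)[XO/.X/OO/.X/OX]+0 (3,0)[XO/.X/.O/OX/OX]+0
p3 X@[XO/OX/.O/.X/OX]: (2,0)[XO/OX/XO/.X/OX]+0* (3,0)[XO/OX/.O/XX/OX]+0
p4 O@[XO/OX/XO/.X/OX]: (3,0)[XO/OX/XO/OX/OX]+0*
p5 X@[XO/OX/XO/OX/OX] terminal +0; root [.O/.X/.O/.X/OX] d6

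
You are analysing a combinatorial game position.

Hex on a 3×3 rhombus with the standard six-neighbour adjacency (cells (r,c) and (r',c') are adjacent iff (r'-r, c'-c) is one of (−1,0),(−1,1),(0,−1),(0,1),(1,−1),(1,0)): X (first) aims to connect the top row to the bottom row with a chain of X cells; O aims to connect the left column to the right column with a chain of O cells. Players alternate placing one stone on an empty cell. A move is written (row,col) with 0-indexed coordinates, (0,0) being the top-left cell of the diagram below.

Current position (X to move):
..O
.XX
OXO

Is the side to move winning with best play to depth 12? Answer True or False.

X winning at [..O/.XX/OXO]: True

[..O/.XX/OXO] X move#1: (0,0):+1/X.O/.XX/OXO*, (0,1):+1/.XO/.XX/OXO, (1,0):+1/..O/XXX/OXO
[X.O/.XX/OXO] O move#2: (0,1):-1/XOO/.XX/OXO*, (1,0):-1/X.O/OXX/OXO
[XOO/.XX/OXO] X move#3: (1,0):+1/XOO/XXX/OXO*
[XOO/XXX/OXO] end (terminal -1, O#4); searched ..O/.XX/OXO to 12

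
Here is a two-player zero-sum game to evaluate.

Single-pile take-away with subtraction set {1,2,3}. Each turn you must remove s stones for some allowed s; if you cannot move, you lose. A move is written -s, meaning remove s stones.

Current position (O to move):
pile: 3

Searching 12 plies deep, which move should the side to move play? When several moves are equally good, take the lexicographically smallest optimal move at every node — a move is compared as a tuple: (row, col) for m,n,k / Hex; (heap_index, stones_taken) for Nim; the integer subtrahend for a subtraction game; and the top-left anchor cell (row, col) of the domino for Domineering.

ply 1, O at 3 | -1=-1→2; -2=-1→1; -3=+1→0*
ply 2: 0 is terminal -1 (X); from 3 depth 12

O's best at [3]: -3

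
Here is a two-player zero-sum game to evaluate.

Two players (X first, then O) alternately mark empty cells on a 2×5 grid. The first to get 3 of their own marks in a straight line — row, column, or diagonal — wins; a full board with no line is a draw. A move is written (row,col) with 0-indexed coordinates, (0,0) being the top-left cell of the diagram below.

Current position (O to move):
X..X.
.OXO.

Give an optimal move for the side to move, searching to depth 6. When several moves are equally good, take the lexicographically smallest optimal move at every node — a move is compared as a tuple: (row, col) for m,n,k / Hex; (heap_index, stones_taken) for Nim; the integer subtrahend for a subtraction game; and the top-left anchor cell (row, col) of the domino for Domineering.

O's best at [X..X./.OXO.]: (0,1)

p1 O@[X..X./.OXO.]: (0,1)[XO.X./.OXO.]+0* (0,2)[X.OX./.OXO.]+0 (0,4)[X..XO/.OXO.]+0 (1,0)[X..X./OOXO.]-1 (1,4)[X..X./.OXOO]-1
p2 X@[XO.X./.OXO.]: (0,2)[XOXX./.OXO.]+0* (0,4)[XO.XX/.OXO.]+0 (1,0)[XO.X./XOXO.]+0 (1,4)[XO.X./.OXOX]+0
p3 O@[XOXX./.OXO.]: (0,4)[XOXXO/.OXO.]+0* (1,0)[XOXX./OOXO.]-1 (1,4)[XOXX./.OXOO]-1
p4 X@[XOXXO/.OXO.]: (1,0)[XOXXO/XOXO.]+0* (1,4)[XOXXO/.OXOX]+0
p5 O@[XOXXO/XOXO.]: (1,4)[XOXXO/XOXOO]+0*
p6 X@[XOXXO/XOXOO] terminal +0; root [X..X./.OXO.] d6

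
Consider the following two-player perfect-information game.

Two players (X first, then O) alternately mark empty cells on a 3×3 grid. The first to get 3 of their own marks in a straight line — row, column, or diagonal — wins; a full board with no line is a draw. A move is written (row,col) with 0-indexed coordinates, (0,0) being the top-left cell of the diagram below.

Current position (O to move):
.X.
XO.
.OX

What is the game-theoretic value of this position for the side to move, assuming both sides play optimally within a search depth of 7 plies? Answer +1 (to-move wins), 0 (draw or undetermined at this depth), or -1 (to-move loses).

ply 1, O at .X./XO./.OX | (0,0)=+0→OX./XO./.OX*; (0,2)=+0→.XO/XO./.OX; (1,2)=-1→.X./XOO/.OX; (2,0)=-1→.X./XO./OOX
ply 2, X at OX./XO./.OX | (0,2)=+0→OXX/XO./.OX*; (1,2)=+0→OX./XOX/.OX; (2,0)=+0→OX./XO./XOX
ply 3, O at OXX/XO./.OX | (1,2)=+0→OXX/XOO/.OX*; (2,0)=-1→OXX/XO./OOX
ply 4, X at OXX/XOO/.OX | (2,0)=+0→OXX/XOO/XOX*
ply 5: OXX/XOO/XOX is terminal +0 (O); from .X./XO./.OX depth 7

value(.X./XO./.OX, O) = 0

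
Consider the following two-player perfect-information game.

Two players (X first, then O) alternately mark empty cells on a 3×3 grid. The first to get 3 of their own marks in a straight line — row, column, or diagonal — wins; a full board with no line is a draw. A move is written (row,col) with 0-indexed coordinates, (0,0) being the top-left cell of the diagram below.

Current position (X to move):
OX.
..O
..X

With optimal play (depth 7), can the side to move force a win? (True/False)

[OX./..O/..X] X move#1: (0,2):-1/OXX/..O/..X, (1,0):+0/OX./X.O/..X, (1,1):+0/OX./.XO/..X, (2,0):+0/OX./..O/X.X, (2,1):+1/OX./..O/.XX*
[OX./..O/.XX] O move#2: (0,2):-1/OXO/..O/.XX*, (1,0):-1/OX./O.O/.XX, (1,1):-1/OX./.OO/.XX, (2,0):-1/OX./..O/OXX
[OXO/..O/.XX] X move#3: (1,0):+1/OXO/X.O/.XX*, (1,1):+1/OXO/.XO/.XX, (2,0):+1/OXO/..O/XXX
[OXO/X.O/.XX] O move#4: (1,1):-1/OXO/XOO/.XX*, (2,0):-1/OXO/X.O/OXX
[OXO/XOO/.XX] X move#5: (2,0):+1/OXO/XOO/XXX*
[OXO/XOO/XXX] end (terminal -1, O#6); searched OX./..O/..X to 7

X winning at [OX./..O/..X]: True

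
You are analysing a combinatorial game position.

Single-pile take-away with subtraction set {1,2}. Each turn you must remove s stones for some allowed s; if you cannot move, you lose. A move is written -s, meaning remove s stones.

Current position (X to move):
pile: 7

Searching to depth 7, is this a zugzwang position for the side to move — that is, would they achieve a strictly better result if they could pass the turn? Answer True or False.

[7] X move#1: -1:+1/6*, -2:-1/5
[6] O move#2: -1:-1/5*, -2:-1/4
[5] X move#3: -1:-1/4, -2:+1/3*
[3] O move#4: -1:-1/2*, -2:-1/1
[2] X move#5: -1:-1/1, -2:+1/0*
[0] end (terminal -1, O#6); searched 7 to 7
if X skipped the turn, O would face:
~ [7] O move#1: -1:+1/6*, -2:-1/5
~ [6] X move#2: -1:-1/5*, -2:-1/4
~ [5] O move#3: -1:-1/4, -2:+1/3*
~ [3] X move#4: -1:-1/2*, -2:-1/1
~ [2] O move#5: -1:-1/1, -2:+1/0*
~ [0] end (terminal -1, X#6); searched 7 to 7
compare (X): move=+1 vs pass=-1

zugzwang(7, X) = False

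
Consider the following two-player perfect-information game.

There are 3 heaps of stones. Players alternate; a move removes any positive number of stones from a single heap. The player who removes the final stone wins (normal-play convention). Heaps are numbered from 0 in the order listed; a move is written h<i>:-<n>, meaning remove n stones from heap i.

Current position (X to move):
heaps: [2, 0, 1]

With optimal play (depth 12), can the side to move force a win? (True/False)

ply 1, X at (2,0,1) | h0:-1=+1→(1,0,1)*; h0:-2=-1→(0,0,1); h2:-1=-1→(2,0,0)
ply 2, O at (1,0,1) | h0:-1=-1→(0,0,1)*; h2:-1=-1→(1,0,0)
ply 3, X at (0,0,1) | h2:-1=+1→(0,0,0)*
ply 4: (0,0,0) is terminal -1 (O); from (2,0,1) depth 12

X winning at [(2,0,1)]: True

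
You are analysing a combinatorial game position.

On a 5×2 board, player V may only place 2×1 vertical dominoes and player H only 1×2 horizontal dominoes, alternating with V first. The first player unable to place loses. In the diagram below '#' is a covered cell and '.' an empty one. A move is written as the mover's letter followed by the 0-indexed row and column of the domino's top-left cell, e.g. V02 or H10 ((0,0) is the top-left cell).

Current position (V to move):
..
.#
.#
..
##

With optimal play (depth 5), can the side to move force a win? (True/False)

V winning at [../.#/.#/../##]: False

[../.#/.#/../##] V move#1: V00:-1/#./##/.#/../##*, V10:-1/../##/##/../##, V20:-1/../.#/##/#./##
[#./##/.#/../##] H move#2: H30:+1/#./##/.#/##/##*
[#./##/.#/##/##] end (terminal -1, V#3); searched ../.#/.#/../## to 5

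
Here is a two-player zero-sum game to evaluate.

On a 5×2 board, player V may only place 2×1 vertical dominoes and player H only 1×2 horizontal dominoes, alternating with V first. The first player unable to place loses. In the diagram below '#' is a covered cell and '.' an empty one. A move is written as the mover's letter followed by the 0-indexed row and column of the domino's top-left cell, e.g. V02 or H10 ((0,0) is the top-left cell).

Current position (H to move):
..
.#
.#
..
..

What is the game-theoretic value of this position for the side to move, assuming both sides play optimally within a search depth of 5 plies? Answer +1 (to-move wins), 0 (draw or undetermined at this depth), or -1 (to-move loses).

value(../.#/.#/../.., H) = +1

[../.#/.#/../..] H move#1: H00:-1/##/.#/.#/../.., H30:+1/../.#/.#/##/..*, H40:+1/../.#/.#/../##
[../.#/.#/##/..] V move#2: V00:-1/#./##/.#/##/..*, V10:-1/../##/##/##/..
[#./##/.#/##/..] H move#3: H40:+1/#./##/.#/##/##*
[#./##/.#/##/##] end (terminal -1, V#4); searched ../.#/.#/../.. to 5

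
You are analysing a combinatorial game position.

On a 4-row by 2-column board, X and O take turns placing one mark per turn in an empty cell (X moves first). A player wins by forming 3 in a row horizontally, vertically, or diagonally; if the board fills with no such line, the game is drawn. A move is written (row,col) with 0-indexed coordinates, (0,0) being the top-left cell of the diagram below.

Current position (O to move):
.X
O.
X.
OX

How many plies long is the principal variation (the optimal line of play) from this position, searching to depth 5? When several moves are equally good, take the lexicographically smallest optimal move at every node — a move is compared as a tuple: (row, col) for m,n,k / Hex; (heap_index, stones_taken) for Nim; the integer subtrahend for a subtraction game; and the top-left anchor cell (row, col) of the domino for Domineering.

PV length from [.X/O./X./OX]: 3 plies

p1 O@[.X/O./X./OX]: (0,0)[OX/O./X./OX]+0* (1,1)[.X/OO/X./OX]+0 (2,1)[.X/O./XO/OX]+0
p2 X@[OX/O./X./OX]: (1,1)[OX/OX/X./OX]+0* (2,1)[OX/O./XX/OX]+0
p3 O@[OX/OX/X./OX]: (2,1)[OX/OX/XO/OX]+0*
p4 X@[OX/OX/XO/OX] terminal +0; root [.X/O./X./OX] d5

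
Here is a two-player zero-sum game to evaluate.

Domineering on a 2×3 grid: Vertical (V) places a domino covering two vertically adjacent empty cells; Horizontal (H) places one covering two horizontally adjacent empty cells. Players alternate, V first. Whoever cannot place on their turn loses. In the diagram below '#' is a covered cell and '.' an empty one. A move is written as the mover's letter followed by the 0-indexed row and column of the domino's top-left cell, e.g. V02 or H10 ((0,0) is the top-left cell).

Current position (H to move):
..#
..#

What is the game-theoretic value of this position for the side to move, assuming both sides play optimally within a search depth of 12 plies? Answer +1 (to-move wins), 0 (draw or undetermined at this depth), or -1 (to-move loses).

value(..#/..#, H) = +1

[..#/..#] H move#1: H00:+1/###/..#*, H10:+1/..#/###
[###/..#] end (terminal -1, V#2); searched ..#/..# to 12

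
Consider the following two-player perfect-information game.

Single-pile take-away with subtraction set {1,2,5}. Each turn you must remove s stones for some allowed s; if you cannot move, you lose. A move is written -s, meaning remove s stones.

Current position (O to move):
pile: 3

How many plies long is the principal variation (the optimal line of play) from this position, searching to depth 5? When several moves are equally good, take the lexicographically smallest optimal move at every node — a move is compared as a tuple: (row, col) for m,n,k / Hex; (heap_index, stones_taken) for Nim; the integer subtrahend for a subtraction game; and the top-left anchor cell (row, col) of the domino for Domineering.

PV length from [3]: 2 plies

p1 O@[3]: -1[2]-1* -2[1]-1
p2 X@[2]: -1[1]-1 -2[0]+1*
p3 O@[0] terminal -1; root [3] d5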